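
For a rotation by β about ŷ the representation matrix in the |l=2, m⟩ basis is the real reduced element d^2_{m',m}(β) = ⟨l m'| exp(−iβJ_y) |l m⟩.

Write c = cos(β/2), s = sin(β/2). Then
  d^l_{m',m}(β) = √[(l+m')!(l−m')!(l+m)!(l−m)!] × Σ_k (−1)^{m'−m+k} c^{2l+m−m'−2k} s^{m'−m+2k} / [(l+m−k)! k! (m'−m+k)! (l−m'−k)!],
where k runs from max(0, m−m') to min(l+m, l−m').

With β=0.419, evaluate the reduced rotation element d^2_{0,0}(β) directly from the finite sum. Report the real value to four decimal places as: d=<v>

d^2_{0,0}(β=0.419) via Wigner's sum:
c=cos(0.419/2)=0.978135, s=sin(0.419/2)=0.207971; N=√[2·2·2·2]=4.000000
The bounds max(0,m−m')=0 and min(l+m,l−m')=2 give 3 terms
  k=0: (−1)^0·4.0000/(4)·0.9781^4·0.2080^0 = +0.915367
  k=1: (−1)^1·4.0000/(1)·0.9781^2·0.2080^2 = -0.165525
  k=2: (−1)^2·4.0000/(4)·0.9781^0·0.2080^4 = +0.001871
d^2_{0,0}(0.419) = +0.915367 -0.165525 +0.001871 = +0.751713

d=0.7517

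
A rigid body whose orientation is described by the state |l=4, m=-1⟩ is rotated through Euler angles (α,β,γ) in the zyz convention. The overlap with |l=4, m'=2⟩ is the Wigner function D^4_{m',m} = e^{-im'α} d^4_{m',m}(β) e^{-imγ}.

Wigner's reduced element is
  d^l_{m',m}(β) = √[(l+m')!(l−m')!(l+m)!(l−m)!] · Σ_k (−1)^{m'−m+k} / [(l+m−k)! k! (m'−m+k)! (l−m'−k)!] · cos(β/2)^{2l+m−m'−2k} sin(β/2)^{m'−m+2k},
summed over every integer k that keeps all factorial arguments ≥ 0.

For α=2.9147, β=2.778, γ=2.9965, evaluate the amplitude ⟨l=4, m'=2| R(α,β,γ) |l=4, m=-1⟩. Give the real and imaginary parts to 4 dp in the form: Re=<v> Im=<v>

Re=0.5431 Im=0.1732

Split into d^4_{2,-1}(β=2.778) × two z-phases.
With c≡cos(β/2)=0.180797 and s≡sin(β/2)=0.983521, N=[720·2·6·120]^{1/2}=1018.233765
k∈{0,1,2} keeps every argument non-negative
  k=0: (−1)^3·1018.2338/(72)·0.1808^5·0.9835^3 = -0.002599
  k=1: (−1)^4·1018.2338/(48)·0.1808^3·0.9835^5 = +0.115370
  k=2: (−1)^5·1018.2338/(240)·0.1808^1·0.9835^7 = -0.682827
d^4_{2,-1}(2.778) = -0.002599 +0.115370 -0.682827 = -0.570055
Phases: e^{-i·(2)·2.9147}=+0.898794+0.438371i, e^{-i·(-1)·2.9965}=-0.989493+0.144584i ⇒ D=+0.543110+0.173190i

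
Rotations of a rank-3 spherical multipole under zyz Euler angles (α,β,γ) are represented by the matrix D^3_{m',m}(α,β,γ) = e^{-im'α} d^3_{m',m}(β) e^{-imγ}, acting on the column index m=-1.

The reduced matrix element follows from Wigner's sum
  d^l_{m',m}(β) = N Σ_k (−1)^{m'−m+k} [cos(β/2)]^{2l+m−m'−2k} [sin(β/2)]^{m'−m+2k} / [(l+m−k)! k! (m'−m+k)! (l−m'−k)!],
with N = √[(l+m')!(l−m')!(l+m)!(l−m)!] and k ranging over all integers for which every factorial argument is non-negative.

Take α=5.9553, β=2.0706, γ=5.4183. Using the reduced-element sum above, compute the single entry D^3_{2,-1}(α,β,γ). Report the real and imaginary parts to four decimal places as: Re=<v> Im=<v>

Re=0.2198 Im=-0.0466

Split into d^3_{2,-1}(β=2.0706) × two z-phases.
c=cos(2.0706/2)=0.510268, s=sin(2.0706/2)=0.860015; N=√[120·1·2·24]=75.894664
The bounds max(0,m−m')=0 and min(l+m,l−m')=1 give 2 terms
  k=0: (−1)^3·75.8947/(12)·0.5103^3·0.8600^3 = -0.534495
  k=1: (−1)^4·75.8947/(24)·0.5103^1·0.8600^5 = +0.759154
d^3_{2,-1}(2.0706) = -0.534495 +0.759154 = +0.224659
D = (+0.792578+0.609770i)·(+0.224659)·(+0.648727-0.761021i) = +0.219764-0.046638i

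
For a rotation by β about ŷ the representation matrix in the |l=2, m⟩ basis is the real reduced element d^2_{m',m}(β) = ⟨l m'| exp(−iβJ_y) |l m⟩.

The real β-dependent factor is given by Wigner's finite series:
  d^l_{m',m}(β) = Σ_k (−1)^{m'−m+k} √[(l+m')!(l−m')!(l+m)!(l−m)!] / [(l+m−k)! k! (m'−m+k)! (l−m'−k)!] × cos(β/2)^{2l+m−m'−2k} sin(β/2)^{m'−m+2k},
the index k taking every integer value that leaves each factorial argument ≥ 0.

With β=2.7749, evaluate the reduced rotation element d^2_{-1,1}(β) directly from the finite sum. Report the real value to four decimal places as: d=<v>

d=-0.8382

d^2_{-1,1}(β=2.7749) via Wigner's sum:
With c≡cos(β/2)=0.182321 and s≡sin(β/2)=0.983239, N=[1·6·6·1]^{1/2}=6.000000
Admissible k: 2..3 (factorial args all ≥0)
  k=2: (−1)^0·6.0000/(2)·0.1823^2·0.9832^2 = +0.096408
  k=3: (−1)^1·6.0000/(6)·0.1823^0·0.9832^4 = -0.934623
d^2_{-1,1}(2.7749) = +0.096408 -0.934623 = -0.838215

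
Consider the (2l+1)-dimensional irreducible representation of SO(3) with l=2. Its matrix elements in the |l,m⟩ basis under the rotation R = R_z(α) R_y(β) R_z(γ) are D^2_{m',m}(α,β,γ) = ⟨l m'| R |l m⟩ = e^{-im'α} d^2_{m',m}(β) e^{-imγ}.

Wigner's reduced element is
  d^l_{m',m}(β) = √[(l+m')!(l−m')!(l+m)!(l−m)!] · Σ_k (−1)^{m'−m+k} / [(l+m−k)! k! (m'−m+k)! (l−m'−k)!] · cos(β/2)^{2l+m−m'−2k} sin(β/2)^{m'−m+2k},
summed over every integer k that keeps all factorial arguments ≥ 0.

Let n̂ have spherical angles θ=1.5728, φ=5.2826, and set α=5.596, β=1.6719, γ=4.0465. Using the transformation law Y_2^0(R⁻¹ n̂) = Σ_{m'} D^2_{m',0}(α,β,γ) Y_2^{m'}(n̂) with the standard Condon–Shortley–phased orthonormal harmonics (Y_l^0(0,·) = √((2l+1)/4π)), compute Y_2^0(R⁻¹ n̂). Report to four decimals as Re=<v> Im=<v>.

Re=0.5325 Im=0.0000

Need the full column D^2_{m',0} for m'=−2..2 at α=5.596, β=1.6719, γ=4.0465.
cos(β/2)=0.670473, sin(β/2)=0.741934
d^2_{-2,0}: single k=2 term ⇒ +0.606134;  D = +0.118296-0.594478i
d^2_{-1,0}: k∈[1..2] ⇒ +0.547753 -0.670737 = -0.122984;  D = -0.095071+0.078017i
d^2_{0,0}: k∈[0..2] ⇒ +0.202081 -0.989813 +0.303013 = -0.484719;  D = -0.484719+0.000000i
d^2_{1,0}: k∈[0..1] ⇒ -0.547753 +0.670737 = +0.122984;  D = +0.095071+0.078017i
d^2_{2,0}: single k=0 term ⇒ +0.606134;  D = +0.118296+0.594478i
Y_2^{m'}(θ=1.5728,φ=5.2826) and Σ D·Y over m':
  (+0.1183-0.5945i)·(-0.1612+0.3510i)  (-0.0951+0.0780i)·(-0.0008-0.0013i)  (-0.4847+0.0000i)·(-0.3154+0.0000i)  (+0.0951+0.0780i)·(+0.0008-0.0013i)  (+0.1183+0.5945i)·(-0.1612-0.3510i)
Y_2^0(R⁻¹ n̂) = +0.532489+0.000000i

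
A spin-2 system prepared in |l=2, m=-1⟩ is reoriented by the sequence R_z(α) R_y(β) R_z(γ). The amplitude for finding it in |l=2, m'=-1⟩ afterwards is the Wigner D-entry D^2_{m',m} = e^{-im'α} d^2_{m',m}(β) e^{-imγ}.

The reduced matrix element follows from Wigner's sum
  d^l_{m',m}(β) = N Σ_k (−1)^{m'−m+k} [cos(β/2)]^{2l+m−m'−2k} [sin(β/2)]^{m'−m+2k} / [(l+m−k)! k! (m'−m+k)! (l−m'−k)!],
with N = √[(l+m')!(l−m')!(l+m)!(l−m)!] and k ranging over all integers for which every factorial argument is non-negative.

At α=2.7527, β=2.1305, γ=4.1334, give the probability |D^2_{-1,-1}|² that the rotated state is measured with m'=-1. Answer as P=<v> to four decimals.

Split into d^2_{-1,-1}(β=2.1305) × two z-phases.
c=cos(2.1305/2)=0.484285, s=sin(2.1305/2)=0.874910; N=√[1·6·1·6]=6.000000
The bounds max(0,m−m')=0 and min(l+m,l−m')=1 give 2 terms
  k=0: (−1)^0·6.0000/(6)·0.4843^4·0.8749^0 = +0.055005
  k=1: (−1)^1·6.0000/(2)·0.4843^2·0.8749^2 = -0.538581
d^2_{-1,-1}(2.1305) = +0.055005 -0.538581 = -0.483575
|D^2_{-1,-1}|² = |d^2_{-1,-1}(β)|² = (-0.483575)² = 0.233845 (the z-rotation phases have unit modulus)

P=0.2338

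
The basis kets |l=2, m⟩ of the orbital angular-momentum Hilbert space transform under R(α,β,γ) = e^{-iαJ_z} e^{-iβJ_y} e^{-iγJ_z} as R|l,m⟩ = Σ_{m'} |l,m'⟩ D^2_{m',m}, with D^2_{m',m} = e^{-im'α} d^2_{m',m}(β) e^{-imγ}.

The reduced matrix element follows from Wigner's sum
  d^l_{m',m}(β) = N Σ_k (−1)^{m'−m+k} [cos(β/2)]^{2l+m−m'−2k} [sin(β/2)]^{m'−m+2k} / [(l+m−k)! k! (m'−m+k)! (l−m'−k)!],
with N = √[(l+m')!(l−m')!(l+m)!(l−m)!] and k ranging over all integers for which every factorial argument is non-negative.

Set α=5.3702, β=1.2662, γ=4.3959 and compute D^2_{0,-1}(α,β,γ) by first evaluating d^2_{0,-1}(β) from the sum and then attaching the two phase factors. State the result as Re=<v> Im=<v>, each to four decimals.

Re=0.1091 Im=0.3330

First d^2_{0,-1}(β=1.2662), then the phase factors e^{-i(0)α} and e^{-i(-1)γ}:
c=cos(1.2662/2)=0.806197, s=sin(1.2662/2)=0.591647; N=√[2·2·1·6]=4.898979
The bounds max(0,m−m')=0 and min(l+m,l−m')=1 give 2 terms
  k=0: (−1)^1·4.8990/(2)·0.8062^3·0.5916^1 = -0.759385
  k=1: (−1)^2·4.8990/(2)·0.8062^1·0.5916^3 = +0.408982
d^2_{0,-1}(1.2662) = -0.759385 +0.408982 = -0.350403
Attach z-rotation phases: D = e^{-i(0)(5.3702)}·(-0.350403)·e^{-i(-1)(4.3959)} = +0.109057+0.333000i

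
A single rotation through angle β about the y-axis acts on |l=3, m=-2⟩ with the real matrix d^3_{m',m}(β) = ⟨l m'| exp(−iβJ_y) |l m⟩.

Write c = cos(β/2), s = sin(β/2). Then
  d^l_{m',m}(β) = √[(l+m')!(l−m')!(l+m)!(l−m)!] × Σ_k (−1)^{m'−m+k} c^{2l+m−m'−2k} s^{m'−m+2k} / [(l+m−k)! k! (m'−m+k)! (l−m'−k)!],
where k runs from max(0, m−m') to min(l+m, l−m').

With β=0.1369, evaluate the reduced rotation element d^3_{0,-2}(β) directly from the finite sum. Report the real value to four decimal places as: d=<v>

d=0.0253

d^3_{0,-2}(β=0.1369) via Wigner's sum:
With c≡cos(β/2)=0.997658 and s≡sin(β/2)=0.068397, N=[6·6·1·120]^{1/2}=65.726707
k: max(0,(-2)−(0))=0 … min(3+(-2),3−(0))=1
  k=0: (−1)^2·65.7267/(12)·0.9977^4·0.0684^2 = +0.025384
  k=1: (−1)^3·65.7267/(12)·0.9977^2·0.0684^4 = -0.000119
d^3_{0,-2}(0.1369) = +0.025384 -0.000119 = +0.025264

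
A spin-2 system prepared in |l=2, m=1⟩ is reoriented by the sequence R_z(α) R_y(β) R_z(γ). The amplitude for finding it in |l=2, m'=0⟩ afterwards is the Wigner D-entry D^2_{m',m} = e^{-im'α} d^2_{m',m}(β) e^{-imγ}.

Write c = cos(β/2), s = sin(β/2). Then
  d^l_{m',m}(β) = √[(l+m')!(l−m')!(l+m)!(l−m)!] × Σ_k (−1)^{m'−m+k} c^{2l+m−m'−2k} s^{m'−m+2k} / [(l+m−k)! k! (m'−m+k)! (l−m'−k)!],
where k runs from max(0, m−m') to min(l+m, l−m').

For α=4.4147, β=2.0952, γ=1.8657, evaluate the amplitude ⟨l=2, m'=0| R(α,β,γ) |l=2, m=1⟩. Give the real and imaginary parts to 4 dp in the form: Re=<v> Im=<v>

Re=0.1543 Im=0.5079

Split into d^2_{0,1}(β=2.0952) × two z-phases.
c=cos(2.0952/2)=0.499651, s=sin(2.0952/2)=0.866227; N=√[2·2·6·1]=4.898979
The bounds max(0,m−m')=1 and min(l+m,l−m')=2 give 2 terms
  k=1: (−1)^0·4.8990/(2)·0.4997^3·0.8662^1 = +0.264672
  k=2: (−1)^1·4.8990/(2)·0.4997^1·0.8662^3 = -0.795495
d^2_{0,1}(2.0952) = +0.264672 -0.795495 = -0.530822
Phases: e^{-i·(0)·4.4147}=+1.000000+0.000000i, e^{-i·(1)·1.8657}=-0.290648-0.956830i ⇒ D=+0.154282+0.507907i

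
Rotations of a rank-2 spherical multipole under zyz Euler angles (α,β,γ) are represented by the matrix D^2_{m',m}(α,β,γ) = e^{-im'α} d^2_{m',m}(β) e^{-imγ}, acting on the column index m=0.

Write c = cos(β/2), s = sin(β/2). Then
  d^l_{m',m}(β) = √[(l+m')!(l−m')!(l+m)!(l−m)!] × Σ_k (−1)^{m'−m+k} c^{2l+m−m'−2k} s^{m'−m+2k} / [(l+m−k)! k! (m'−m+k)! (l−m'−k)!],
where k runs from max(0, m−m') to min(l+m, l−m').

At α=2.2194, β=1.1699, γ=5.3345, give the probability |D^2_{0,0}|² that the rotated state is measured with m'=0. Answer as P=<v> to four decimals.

D^2_{0,0}(2.2194,1.1699,5.3345) = e^{-i·0·2.2194}·d^2_{0,0}(1.1699)·e^{-i·0·5.3345}. Compute d first:
With c≡cos(β/2)=0.833740 and s≡sin(β/2)=0.552158, N=[2·2·2·2]^{1/2}=4.000000
The bounds max(0,m−m')=0 and min(l+m,l−m')=2 give 3 terms
  k=0: (−1)^0·4.0000/(4)·0.8337^4·0.5522^0 = +0.483194
  k=1: (−1)^1·4.0000/(1)·0.8337^2·0.5522^2 = -0.847710
  k=2: (−1)^2·4.0000/(4)·0.8337^0·0.5522^4 = +0.092951
d^2_{0,0}(1.1699) = +0.483194 -0.847710 +0.092951 = -0.271565
|D^2_{0,0}|² = |d^2_{0,0}(β)|² = (-0.271565)² = 0.073747 (the z-rotation phases have unit modulus)

P=0.0737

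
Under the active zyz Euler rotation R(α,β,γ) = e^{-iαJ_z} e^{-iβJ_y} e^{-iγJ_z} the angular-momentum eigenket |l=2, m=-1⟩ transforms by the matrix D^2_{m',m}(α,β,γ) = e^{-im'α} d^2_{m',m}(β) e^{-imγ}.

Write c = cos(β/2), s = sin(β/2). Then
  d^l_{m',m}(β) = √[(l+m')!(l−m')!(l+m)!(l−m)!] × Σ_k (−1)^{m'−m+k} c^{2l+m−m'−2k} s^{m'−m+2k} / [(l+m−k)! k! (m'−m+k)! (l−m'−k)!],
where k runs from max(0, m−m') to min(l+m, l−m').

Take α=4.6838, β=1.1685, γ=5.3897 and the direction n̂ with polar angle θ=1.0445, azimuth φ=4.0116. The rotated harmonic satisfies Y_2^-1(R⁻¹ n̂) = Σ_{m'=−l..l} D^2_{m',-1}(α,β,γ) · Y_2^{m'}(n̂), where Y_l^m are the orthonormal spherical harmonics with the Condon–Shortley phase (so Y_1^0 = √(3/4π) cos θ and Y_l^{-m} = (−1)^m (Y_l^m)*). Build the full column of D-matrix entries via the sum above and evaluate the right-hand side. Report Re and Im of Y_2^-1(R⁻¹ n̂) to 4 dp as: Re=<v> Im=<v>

Re=0.1873 Im=0.3109

Need the full column D^2_{m',-1} for m'=−2..2 at α=4.6838, β=1.1685, γ=5.3897.
cos(β/2)=0.834126, sin(β/2)=0.551574
d^2_{-2,-1}: single k=1 term ⇒ +0.640219;  D = -0.372059+0.521011i
d^2_{-1,-1}: k∈[0..1] ⇒ +0.484091 -0.635027 = -0.150936;  D = +0.120275+0.091191i
d^2_{0,-1}: k∈[0..1] ⇒ -0.784105 +0.342861 = -0.441244;  D = -0.276527+0.343844i
d^2_{1,-1}: k∈[0..1] ⇒ +0.635027 -0.092558 = +0.542469;  D = +0.412834+0.351910i
d^2_{2,-1}: single k=0 term ⇒ -0.279945;  D = +0.187621-0.207768i
Y_2^{m'}(θ=1.0445,φ=4.0116) and Σ D·Y over m':
  (-0.3721+0.5210i)·(-0.0486-0.2847i)  (+0.1203+0.0912i)·(-0.2164+0.2565i)  (-0.2765+0.3438i)·(-0.0766+0.0000i)  (+0.4128+0.3519i)·(+0.2164+0.2565i)  (+0.1876-0.2078i)·(-0.0486+0.2847i)
Y_2^-1(R⁻¹ n̂) = +0.187285+0.310888i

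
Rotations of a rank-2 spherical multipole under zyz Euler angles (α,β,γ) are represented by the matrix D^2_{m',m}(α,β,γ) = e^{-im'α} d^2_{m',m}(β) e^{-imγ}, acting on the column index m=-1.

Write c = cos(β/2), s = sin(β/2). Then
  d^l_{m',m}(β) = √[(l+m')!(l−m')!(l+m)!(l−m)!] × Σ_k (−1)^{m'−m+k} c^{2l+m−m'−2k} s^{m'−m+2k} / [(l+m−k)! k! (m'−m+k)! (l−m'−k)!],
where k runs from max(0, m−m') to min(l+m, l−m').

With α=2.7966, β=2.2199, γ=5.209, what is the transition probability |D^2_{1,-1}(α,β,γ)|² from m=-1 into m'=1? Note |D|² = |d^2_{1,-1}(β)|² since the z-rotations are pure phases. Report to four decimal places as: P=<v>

P=0.0281

First d^2_{1,-1}(β=2.2199), then the phase factors e^{-i(1)α} and e^{-i(-1)γ}:
With c≡cos(β/2)=0.444706 and s≡sin(β/2)=0.895676, N=[6·1·1·6]^{1/2}=6.000000
k∈{0,1} keeps every argument non-negative
  k=0: (−1)^2·6.0000/(2)·0.4447^2·0.8957^2 = +0.475960
  k=1: (−1)^3·6.0000/(6)·0.4447^0·0.8957^4 = -0.643583
d^2_{1,-1}(2.2199) = +0.475960 -0.643583 = -0.167623
|D^2_{1,-1}|² = |d^2_{1,-1}(β)|² = (-0.167623)² = 0.028098 (the z-rotation phases have unit modulus)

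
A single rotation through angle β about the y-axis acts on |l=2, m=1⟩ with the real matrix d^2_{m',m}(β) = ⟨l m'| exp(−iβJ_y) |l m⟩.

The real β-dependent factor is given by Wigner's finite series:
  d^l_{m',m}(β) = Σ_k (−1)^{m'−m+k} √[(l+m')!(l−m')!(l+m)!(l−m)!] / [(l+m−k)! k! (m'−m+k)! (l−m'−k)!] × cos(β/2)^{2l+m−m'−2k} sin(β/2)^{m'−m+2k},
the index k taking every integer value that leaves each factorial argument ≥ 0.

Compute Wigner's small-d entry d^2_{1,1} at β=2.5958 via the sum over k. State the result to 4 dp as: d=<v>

d^2_{1,1}(β=2.5958) via Wigner's sum:
c=cos(2.5958/2)=0.269522, s=sin(2.5958/2)=0.962994; N=√[6·1·6·1]=6.000000
k∈{0,1} keeps every argument non-negative
  k=0: (−1)^0·6.0000/(6)·0.2695^4·0.9630^0 = +0.005277
  k=1: (−1)^1·6.0000/(2)·0.2695^2·0.9630^2 = -0.202095
d^2_{1,1}(2.5958) = +0.005277 -0.202095 = -0.196818

d=-0.1968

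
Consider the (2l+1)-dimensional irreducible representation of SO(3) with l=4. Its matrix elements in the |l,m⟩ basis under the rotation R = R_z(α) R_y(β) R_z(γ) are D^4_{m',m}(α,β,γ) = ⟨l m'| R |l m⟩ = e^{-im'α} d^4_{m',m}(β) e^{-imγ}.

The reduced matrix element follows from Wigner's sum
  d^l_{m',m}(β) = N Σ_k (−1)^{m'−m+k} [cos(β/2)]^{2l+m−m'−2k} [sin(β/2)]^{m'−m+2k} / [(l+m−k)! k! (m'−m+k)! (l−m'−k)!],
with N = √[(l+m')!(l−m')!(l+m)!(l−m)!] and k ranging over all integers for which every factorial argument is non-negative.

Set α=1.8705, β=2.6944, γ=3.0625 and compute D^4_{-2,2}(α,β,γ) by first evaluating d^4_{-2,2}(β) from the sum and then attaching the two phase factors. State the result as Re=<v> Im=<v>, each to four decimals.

Re=-0.2492 Im=-0.2357

Split into d^4_{-2,2}(β=2.6944) × two z-phases.
Half-angle: c=0.221738, s=0.975106. N=√(2·720·720·2)=1440.000000
Admissible k: 4..6 (factorial args all ≥0)
  k=4: (−1)^0·1440.0000/(96)·0.2217^4·0.9751^4 = +0.032784
  k=5: (−1)^1·1440.0000/(120)·0.2217^2·0.9751^6 = -0.507192
  k=6: (−1)^2·1440.0000/(1440)·0.2217^0·0.9751^8 = +0.817364
d^4_{-2,2}(2.6944) = +0.032784 -0.507192 +0.817364 = +0.342956
D = (-0.825670-0.564153i)·(+0.342956)·(+0.987515+0.157526i) = -0.249155-0.235670i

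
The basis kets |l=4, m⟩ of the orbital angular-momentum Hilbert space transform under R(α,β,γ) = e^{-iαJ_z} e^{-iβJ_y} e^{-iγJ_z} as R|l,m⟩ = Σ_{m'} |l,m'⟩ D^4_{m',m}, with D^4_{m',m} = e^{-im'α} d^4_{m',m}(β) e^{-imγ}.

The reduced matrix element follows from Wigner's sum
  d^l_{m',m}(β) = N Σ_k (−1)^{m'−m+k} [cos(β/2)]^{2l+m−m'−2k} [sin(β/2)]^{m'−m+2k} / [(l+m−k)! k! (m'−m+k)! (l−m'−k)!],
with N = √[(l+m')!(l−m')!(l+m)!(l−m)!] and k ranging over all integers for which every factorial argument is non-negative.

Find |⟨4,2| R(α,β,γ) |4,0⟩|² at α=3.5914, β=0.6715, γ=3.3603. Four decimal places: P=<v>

P=0.2535

D^4_{2,0}(3.5914,0.6715,3.3603) = e^{-i·2·3.5914}·d^4_{2,0}(0.6715)·e^{-i·0·3.3603}. Compute d first:
c=cos(0.6715/2)=0.944163, s=sin(0.6715/2)=0.329477; N=√[720·2·24·24]=910.735966
Admissible k: 0..2 (factorial args all ≥0)
  k=0: (−1)^2·910.7360/(96)·0.9442^6·0.3295^2 = +0.729551
  k=1: (−1)^3·910.7360/(36)·0.9442^4·0.3295^4 = -0.236909
  k=2: (−1)^4·910.7360/(96)·0.9442^2·0.3295^6 = +0.010819
d^4_{2,0}(0.6715) = +0.729551 -0.236909 +0.010819 = +0.503461
|D^4_{2,0}|² = |d^4_{2,0}(β)|² = (+0.503461)² = 0.253473 (the z-rotation phases have unit modulus)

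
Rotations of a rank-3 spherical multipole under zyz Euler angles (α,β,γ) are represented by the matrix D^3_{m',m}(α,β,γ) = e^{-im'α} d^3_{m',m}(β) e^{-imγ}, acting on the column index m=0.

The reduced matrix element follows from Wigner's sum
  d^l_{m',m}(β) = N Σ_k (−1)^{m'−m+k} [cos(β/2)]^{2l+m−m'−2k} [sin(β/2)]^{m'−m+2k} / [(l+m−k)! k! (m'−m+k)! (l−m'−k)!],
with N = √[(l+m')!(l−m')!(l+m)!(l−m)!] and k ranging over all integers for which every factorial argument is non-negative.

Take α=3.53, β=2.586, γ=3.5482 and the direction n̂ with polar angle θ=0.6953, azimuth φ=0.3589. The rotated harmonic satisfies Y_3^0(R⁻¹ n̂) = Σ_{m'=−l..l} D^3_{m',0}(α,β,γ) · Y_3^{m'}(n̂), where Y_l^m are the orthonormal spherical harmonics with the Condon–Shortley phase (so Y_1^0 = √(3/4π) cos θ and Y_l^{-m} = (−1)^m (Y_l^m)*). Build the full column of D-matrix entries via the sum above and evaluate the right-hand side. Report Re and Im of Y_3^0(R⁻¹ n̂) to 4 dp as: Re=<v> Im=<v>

Need the full column D^3_{m',0} for m'=−3..3 at α=3.53, β=2.586, γ=3.5482.
cos(β/2)=0.274237, sin(β/2)=0.961662
d^3_{-3,0}: single k=3 term ⇒ +0.082028;  D = -0.032364-0.075373i
d^3_{-2,0}: k∈[2..3] ⇒ +0.028649 -0.352292 = -0.323643;  D = -0.230806-0.226878i
d^3_{-1,0}: k∈[1..3] ⇒ +0.005167 -0.190615 +0.781321 = +0.595872;  D = -0.551488-0.225666i
d^3_{0,0}: k∈[0..3] ⇒ +0.000425 -0.047075 +0.578875 -0.790924 = -0.258699;  D = -0.258699+0.000000i
d^3_{1,0}: k∈[0..2] ⇒ -0.005167 +0.190615 -0.781321 = -0.595872;  D = +0.551488-0.225666i
d^3_{2,0}: k∈[0..1] ⇒ +0.028649 -0.352292 = -0.323643;  D = -0.230806+0.226878i
d^3_{3,0}: single k=0 term ⇒ -0.082028;  D = +0.032364-0.075373i
Y_3^{m'}(θ=0.6953,φ=0.3589) and Σ D·Y over m':
  (-0.0324-0.0754i)·(+0.0520-0.0966i)  (-0.2308-0.2269i)·(+0.2426-0.2118i)  (-0.5515-0.2257i)·(+0.3776-0.1417i)  (-0.2587+0.0000i)·(-0.0149+0.0000i)  (+0.5515-0.2257i)·(-0.3776-0.1417i)  (-0.2308+0.2269i)·(+0.2426+0.2118i)  (+0.0324-0.0754i)·(-0.0520-0.0966i)
Y_3^0(R⁻¹ n̂) = -0.702609-0.000000i

Re=-0.7026 Im=0.0000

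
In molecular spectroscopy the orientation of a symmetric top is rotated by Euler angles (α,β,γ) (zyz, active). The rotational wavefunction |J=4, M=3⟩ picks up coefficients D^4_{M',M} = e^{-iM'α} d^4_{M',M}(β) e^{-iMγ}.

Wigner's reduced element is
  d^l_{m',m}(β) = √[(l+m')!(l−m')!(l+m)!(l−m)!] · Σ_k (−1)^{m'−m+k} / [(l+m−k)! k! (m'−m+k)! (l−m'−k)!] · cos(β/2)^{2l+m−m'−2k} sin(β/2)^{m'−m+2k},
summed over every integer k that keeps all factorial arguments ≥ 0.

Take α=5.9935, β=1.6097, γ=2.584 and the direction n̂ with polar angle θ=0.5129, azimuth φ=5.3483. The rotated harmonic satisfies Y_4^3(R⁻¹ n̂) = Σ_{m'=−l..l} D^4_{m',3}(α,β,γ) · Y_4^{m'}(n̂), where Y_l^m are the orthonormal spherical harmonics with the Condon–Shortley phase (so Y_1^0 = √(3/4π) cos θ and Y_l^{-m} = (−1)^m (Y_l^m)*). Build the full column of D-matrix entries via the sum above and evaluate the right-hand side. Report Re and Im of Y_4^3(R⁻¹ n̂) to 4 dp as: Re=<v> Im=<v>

Re=0.3193 Im=-0.1762

Need the full column D^4_{m',3} for m'=−4..4 at α=5.9935, β=1.6097, γ=2.584.
cos(β/2)=0.693219, sin(β/2)=0.720727
d^4_{-4,3}: single k=7 term ⇒ +0.198066;  D = -0.172469-0.097388i
d^4_{-3,3}: k∈[6..7] ⇒ +0.471480 -0.072806 = +0.398674;  D = -0.276692-0.287023i
d^4_{-2,3}: k∈[5..6] ⇒ +0.727194 -0.262017 = +0.465177;  D = -0.213731-0.413169i
d^4_{-1,3}: k∈[4..5] ⇒ +0.824298 -0.534608 = +0.289690;  D = -0.054057-0.284602i
d^4_{0,3}: k∈[3..4] ⇒ +0.709135 -0.766530 = -0.057394;  D = -0.005843+0.057096i
d^4_{1,3}: k∈[2..3] ⇒ +0.457547 -0.824298 = -0.366751;  D = -0.140000+0.338978i
d^4_{2,3}: k∈[1..2] ⇒ +0.207458 -0.672745 = -0.465287;  D = -0.293058+0.361399i
d^4_{3,3}: k∈[0..1] ⇒ +0.053329 -0.403518 = -0.350189;  D = -0.289071+0.197662i
d^4_{4,3}: single k=0 term ⇒ -0.156823;  D = -0.149344+0.047851i
Y_4^{m'}(θ=0.5129,φ=5.3483) and Σ D·Y over m':
  (-0.1725-0.0974i)·(-0.0212-0.0144i)  (-0.2767-0.2870i)·(-0.1216+0.0426i)  (-0.2137-0.4132i)·(-0.1024+0.3321i)  (-0.0541-0.2846i)·(+0.2780+0.3766i)  (-0.0058+0.0571i)·(+0.0421+0.0000i)  (-0.1400+0.3390i)·(-0.2780+0.3766i)  (-0.2931+0.3614i)·(-0.1024-0.3321i)  (-0.2891+0.1977i)·(+0.1216+0.0426i)  (-0.1493+0.0479i)·(-0.0212+0.0144i)
Y_4^3(R⁻¹ n̂) = +0.319319-0.176198i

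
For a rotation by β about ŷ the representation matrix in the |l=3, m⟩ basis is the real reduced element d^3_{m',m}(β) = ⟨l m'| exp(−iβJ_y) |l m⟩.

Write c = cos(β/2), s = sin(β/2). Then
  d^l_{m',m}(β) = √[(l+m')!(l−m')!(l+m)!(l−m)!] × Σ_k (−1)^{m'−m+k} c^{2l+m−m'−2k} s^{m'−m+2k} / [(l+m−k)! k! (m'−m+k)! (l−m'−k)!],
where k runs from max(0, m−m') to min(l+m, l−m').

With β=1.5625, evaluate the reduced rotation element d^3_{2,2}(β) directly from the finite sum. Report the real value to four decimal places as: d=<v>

d^3_{2,2}(β=1.5625) via Wigner's sum:
Half-angle: c=0.710034, s=0.704168. N=√(120·1·120·1)=120.000000
The bounds max(0,m−m')=0 and min(l+m,l−m')=1 give 2 terms
  k=0: (−1)^0·120.0000/(120)·0.7100^6·0.7042^0 = +0.128137
  k=1: (−1)^1·120.0000/(24)·0.7100^4·0.7042^2 = -0.630142
d^3_{2,2}(1.5625) = +0.128137 -0.630142 = -0.502005

d=-0.5020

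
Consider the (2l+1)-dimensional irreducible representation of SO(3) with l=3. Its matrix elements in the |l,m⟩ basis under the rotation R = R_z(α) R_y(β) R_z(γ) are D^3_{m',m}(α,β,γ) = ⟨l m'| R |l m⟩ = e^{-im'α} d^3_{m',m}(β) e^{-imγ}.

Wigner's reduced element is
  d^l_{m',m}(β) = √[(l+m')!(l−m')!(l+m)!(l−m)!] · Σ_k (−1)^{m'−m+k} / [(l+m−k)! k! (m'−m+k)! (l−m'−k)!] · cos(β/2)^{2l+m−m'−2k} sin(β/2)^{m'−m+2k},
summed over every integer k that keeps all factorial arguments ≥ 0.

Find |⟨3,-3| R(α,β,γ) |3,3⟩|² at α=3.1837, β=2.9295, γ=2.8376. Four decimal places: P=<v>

Split into d^3_{-3,3}(β=2.9295) × two z-phases.
Half-angle: c=0.105848, s=0.994382. N=√(1·720·720·1)=720.000000
k∈{6} keeps every argument non-negative
  k=6: (−1)^0·720.0000/(720)·0.1058^0·0.9944^6 = +0.966764
d^3_{-3,3}(2.9295) = +0.966764
|D^3_{-3,3}|² = |d^3_{-3,3}(β)|² = (+0.966764)² = 0.934633 (the z-rotation phases have unit modulus)

P=0.9346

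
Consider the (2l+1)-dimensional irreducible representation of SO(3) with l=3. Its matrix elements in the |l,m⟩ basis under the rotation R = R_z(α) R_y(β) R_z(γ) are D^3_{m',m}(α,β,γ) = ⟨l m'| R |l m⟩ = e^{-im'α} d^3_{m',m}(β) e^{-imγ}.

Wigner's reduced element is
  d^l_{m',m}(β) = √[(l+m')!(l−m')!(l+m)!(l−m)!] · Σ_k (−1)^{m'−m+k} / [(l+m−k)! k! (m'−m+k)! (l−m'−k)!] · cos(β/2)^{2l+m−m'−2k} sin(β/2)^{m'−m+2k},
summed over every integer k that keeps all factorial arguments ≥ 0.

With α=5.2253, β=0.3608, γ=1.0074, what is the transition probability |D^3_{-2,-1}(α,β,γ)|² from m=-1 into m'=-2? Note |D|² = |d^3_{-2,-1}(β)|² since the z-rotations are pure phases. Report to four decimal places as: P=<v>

P=0.2382

Split into d^3_{-2,-1}(β=0.3608) × two z-phases.
With c≡cos(β/2)=0.983772 and s≡sin(β/2)=0.179423, N=[1·120·2·24]^{1/2}=75.894664
Admissible k: 1..2 (factorial args all ≥0)
  k=1: (−1)^0·75.8947/(24)·0.9838^5·0.1794^1 = +0.522818
  k=2: (−1)^1·75.8947/(12)·0.9838^3·0.1794^3 = -0.034782
d^3_{-2,-1}(0.3608) = +0.522818 -0.034782 = +0.488037
|D^3_{-2,-1}|² = |d^3_{-2,-1}(β)|² = (+0.488037)² = 0.238180 (the z-rotation phases have unit modulus)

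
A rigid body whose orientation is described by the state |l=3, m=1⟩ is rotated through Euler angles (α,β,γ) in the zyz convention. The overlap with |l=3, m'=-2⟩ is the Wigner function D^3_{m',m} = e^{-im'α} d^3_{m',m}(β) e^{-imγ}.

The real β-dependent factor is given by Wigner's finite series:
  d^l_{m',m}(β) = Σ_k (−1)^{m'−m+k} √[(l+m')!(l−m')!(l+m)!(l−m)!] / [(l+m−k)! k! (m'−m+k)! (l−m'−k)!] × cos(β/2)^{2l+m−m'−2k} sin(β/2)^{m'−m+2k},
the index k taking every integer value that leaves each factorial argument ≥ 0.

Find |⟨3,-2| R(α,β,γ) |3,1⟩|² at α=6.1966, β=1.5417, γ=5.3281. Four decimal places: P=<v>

D^3_{-2,1}(6.1966,1.5417,5.3281) = e^{-i·-2·6.1966}·d^3_{-2,1}(1.5417)·e^{-i·1·5.3281}. Compute d first:
c=cos(1.5417/2)=0.717319, s=sin(1.5417/2)=0.696745; N=√[1·120·24·2]=75.894664
k∈{3,4} keeps every argument non-negative
  k=3: (−1)^0·75.8947/(12)·0.7173^3·0.6967^3 = +0.789566
  k=4: (−1)^1·75.8947/(24)·0.7173^1·0.6967^5 = -0.372462
d^3_{-2,1}(1.5417) = +0.789566 -0.372462 = +0.417104
|D^3_{-2,1}|² = |d^3_{-2,1}(β)|² = (+0.417104)² = 0.173976 (the z-rotation phases have unit modulus)

P=0.1740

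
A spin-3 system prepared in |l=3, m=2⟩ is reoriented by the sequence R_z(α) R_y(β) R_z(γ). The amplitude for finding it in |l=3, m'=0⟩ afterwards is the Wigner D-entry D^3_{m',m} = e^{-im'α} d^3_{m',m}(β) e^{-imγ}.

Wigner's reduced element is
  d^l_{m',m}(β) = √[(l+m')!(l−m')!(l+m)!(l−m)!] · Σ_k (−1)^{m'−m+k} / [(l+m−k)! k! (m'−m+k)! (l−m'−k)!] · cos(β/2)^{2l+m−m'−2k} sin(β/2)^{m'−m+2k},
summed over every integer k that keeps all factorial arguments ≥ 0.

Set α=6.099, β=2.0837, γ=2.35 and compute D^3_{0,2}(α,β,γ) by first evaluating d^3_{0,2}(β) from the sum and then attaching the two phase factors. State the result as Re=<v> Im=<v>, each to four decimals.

Re=0.0063 Im=-0.5101

First d^3_{0,2}(β=2.0837), then the phase factors e^{-i(0)α} and e^{-i(2)γ}:
Half-angle: c=0.504624, s=0.863339. N=√(6·6·120·1)=65.726707
Admissible k: 2..3 (factorial args all ≥0)
  k=2: (−1)^0·65.7267/(12)·0.5046^4·0.8633^2 = +0.264725
  k=3: (−1)^1·65.7267/(12)·0.5046^2·0.8633^4 = -0.774858
d^3_{0,2}(2.0837) = +0.264725 -0.774858 = -0.510133
Phases: e^{-i·(0)·6.099}=+1.000000+0.000000i, e^{-i·(2)·2.35}=-0.012389+0.999923i ⇒ D=+0.006320-0.510094i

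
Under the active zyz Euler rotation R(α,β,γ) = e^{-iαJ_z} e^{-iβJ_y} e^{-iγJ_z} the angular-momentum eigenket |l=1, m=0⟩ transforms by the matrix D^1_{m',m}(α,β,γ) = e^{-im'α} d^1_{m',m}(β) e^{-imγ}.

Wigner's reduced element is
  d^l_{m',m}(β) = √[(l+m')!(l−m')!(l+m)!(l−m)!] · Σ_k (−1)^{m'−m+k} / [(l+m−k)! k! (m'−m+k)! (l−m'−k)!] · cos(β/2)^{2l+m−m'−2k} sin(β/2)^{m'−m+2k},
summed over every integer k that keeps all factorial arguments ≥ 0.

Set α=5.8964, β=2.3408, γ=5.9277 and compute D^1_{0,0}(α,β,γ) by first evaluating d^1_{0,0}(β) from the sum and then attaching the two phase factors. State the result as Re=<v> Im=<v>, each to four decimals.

D^1_{0,0}(5.8964,2.3408,5.9277) = e^{-i·0·5.8964}·d^1_{0,0}(2.3408)·e^{-i·0·5.9277}. Compute d first:
With c≡cos(β/2)=0.389783 and s≡sin(β/2)=0.920907, N=[1·1·1·1]^{1/2}=1.000000
The bounds max(0,m−m')=0 and min(l+m,l−m')=1 give 2 terms
  k=0: (−1)^0·1.0000/(1)·0.3898^2·0.9209^0 = +0.151931
  k=1: (−1)^1·1.0000/(1)·0.3898^0·0.9209^2 = -0.848069
d^1_{0,0}(2.3408) = +0.151931 -0.848069 = -0.696138
D = (+1.000000+0.000000i)·(-0.696138)·(+1.000000+0.000000i) = -0.696138+0.000000i

Re=-0.6961 Im=0.0000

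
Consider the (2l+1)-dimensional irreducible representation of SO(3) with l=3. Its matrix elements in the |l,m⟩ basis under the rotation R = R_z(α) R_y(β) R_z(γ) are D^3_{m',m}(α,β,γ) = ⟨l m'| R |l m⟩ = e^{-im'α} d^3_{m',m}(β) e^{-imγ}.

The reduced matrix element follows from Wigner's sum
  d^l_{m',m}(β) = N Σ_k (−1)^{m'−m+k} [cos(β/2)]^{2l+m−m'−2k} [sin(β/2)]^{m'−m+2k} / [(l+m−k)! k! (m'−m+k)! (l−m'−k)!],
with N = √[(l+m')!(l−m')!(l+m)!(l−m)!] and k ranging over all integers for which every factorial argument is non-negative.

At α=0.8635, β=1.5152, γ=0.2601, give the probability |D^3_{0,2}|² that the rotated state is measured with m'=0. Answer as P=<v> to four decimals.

D^3_{0,2}(0.8635,1.5152,0.2601) = e^{-i·0·0.8635}·d^3_{0,2}(1.5152)·e^{-i·2·0.2601}. Compute d first:
c=cos(1.5152/2)=0.726487, s=sin(1.5152/2)=0.687180; N=√[6·6·120·1]=65.726707
k: max(0,(2)−(0))=2 … min(3+(2),3−(0))=3
  k=2: (−1)^0·65.7267/(12)·0.7265^4·0.6872^2 = +0.720466
  k=3: (−1)^1·65.7267/(12)·0.7265^2·0.6872^4 = -0.644612
d^3_{0,2}(1.5152) = +0.720466 -0.644612 = +0.075854
|D^3_{0,2}|² = |d^3_{0,2}(β)|² = (+0.075854)² = 0.005754 (the z-rotation phases have unit modulus)

P=0.0058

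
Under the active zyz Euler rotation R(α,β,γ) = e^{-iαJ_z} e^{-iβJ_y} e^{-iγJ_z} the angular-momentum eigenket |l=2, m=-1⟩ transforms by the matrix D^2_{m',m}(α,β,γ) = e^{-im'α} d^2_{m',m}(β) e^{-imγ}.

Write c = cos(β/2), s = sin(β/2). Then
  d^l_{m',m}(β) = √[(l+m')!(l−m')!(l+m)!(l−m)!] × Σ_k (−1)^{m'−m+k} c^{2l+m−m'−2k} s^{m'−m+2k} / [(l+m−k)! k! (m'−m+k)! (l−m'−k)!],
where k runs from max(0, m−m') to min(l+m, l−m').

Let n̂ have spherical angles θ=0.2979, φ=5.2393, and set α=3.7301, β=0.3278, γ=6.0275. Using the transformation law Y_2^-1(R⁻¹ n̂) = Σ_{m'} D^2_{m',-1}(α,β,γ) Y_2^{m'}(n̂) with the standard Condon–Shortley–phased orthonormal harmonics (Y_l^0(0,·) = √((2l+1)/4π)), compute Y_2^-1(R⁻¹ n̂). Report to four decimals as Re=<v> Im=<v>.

Re=-0.2500 Im=-0.1477

Need the full column D^2_{m',-1} for m'=−2..2 at α=3.7301, β=0.3278, γ=6.0275.
cos(β/2)=0.986598, sin(β/2)=0.163167
d^2_{-2,-1}: single k=1 term ⇒ +0.313389;  D = +0.189526+0.249585i
d^2_{-1,-1}: k∈[0..1] ⇒ +0.947462 -0.077744 = +0.869718;  D = -0.821991-0.284147i
d^2_{0,-1}: k∈[0..1] ⇒ -0.383822 +0.010498 = -0.373324;  D = -0.361187+0.094417i
d^2_{1,-1}: k∈[0..1] ⇒ +0.077744 -0.000709 = +0.077035;  D = -0.051177+0.057579i
d^2_{2,-1}: single k=0 term ⇒ -0.008572;  D = -0.001180+0.008490i
Y_2^{m'}(θ=0.2979,φ=5.2393) and Σ D·Y over m':
  (+0.1895+0.2496i)·(-0.0164+0.0289i)  (-0.8220-0.2841i)·(+0.1090+0.1874i)  (-0.3612+0.0944i)·(+0.5493+0.0000i)  (-0.0512+0.0576i)·(-0.1090+0.1874i)  (-0.0012+0.0085i)·(-0.0164-0.0289i)
Y_2^-1(R⁻¹ n̂) = -0.250033-0.147718i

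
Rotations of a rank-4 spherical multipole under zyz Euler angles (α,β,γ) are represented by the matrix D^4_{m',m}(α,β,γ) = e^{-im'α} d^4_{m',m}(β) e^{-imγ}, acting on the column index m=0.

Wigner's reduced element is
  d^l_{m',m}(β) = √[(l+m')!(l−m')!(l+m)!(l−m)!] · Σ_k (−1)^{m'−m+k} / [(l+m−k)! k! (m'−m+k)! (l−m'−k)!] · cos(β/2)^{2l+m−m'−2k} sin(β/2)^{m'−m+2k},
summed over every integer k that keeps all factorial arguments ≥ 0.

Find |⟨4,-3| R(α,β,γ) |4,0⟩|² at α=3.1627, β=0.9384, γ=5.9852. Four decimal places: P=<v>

P=0.2105

Split into d^4_{-3,0}(β=0.9384) × two z-phases.
With c≡cos(β/2)=0.891930 and s≡sin(β/2)=0.452173, N=[1·5040·24·24]^{1/2}=1703.830978
k∈{3,4} keeps every argument non-negative
  k=3: (−1)^0·1703.8310/(144)·0.8919^5·0.4522^3 = +0.617493
  k=4: (−1)^1·1703.8310/(144)·0.8919^3·0.4522^5 = -0.158701
d^4_{-3,0}(0.9384) = +0.617493 -0.158701 = +0.458792
|D^4_{-3,0}|² = |d^4_{-3,0}(β)|² = (+0.458792)² = 0.210490 (the z-rotation phases have unit modulus)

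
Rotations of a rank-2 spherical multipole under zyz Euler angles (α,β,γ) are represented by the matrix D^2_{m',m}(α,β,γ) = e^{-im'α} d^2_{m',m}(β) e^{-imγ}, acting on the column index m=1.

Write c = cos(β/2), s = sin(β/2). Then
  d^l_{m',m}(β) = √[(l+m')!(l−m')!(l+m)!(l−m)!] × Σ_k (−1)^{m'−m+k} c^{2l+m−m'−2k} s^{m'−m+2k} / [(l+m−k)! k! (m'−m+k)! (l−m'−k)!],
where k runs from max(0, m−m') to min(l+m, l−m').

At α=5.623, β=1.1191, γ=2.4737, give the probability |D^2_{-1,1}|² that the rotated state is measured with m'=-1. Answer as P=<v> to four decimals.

D^2_{-1,1}(5.623,1.1191,2.4737) = e^{-i·-1·5.623}·d^2_{-1,1}(1.1191)·e^{-i·1·2.4737}. Compute d first:
Half-angle: c=0.847494, s=0.530805. N=√(1·6·6·1)=6.000000
Admissible k: 2..3 (factorial args all ≥0)
  k=2: (−1)^0·6.0000/(2)·0.8475^2·0.5308^2 = +0.607106
  k=3: (−1)^1·6.0000/(6)·0.8475^0·0.5308^4 = -0.079385
d^2_{-1,1}(1.1191) = +0.607106 -0.079385 = +0.527721
|D^2_{-1,1}|² = |d^2_{-1,1}(β)|² = (+0.527721)² = 0.278489 (the z-rotation phases have unit modulus)

P=0.2785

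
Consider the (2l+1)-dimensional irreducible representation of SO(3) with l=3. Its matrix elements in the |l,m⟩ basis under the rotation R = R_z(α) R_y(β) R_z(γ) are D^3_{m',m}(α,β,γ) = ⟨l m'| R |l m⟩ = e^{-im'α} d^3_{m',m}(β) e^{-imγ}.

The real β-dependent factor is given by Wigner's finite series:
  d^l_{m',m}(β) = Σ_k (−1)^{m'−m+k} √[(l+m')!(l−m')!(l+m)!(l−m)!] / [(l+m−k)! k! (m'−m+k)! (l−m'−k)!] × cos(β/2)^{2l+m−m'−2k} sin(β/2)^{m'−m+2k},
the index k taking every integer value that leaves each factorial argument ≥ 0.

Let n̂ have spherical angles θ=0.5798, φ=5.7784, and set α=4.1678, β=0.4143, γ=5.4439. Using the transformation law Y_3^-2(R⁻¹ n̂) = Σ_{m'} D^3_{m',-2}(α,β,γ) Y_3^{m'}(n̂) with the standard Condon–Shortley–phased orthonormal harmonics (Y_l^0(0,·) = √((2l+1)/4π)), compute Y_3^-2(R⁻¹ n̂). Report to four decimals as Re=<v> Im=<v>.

Re=0.3148 Im=0.1001

Need the full column D^3_{m',-2} for m'=−3..3 at α=4.1678, β=0.4143, γ=5.4439.
cos(β/2)=0.978621, sin(β/2)=0.205672
d^3_{-3,-2}: single k=1 term ⇒ +0.452192;  D = -0.076835-0.445616i
d^3_{-2,-2}: k∈[0..1] ⇒ +0.878390 -0.193989 = +0.684401;  D = +0.637130+0.249941i
d^3_{-1,-2}: k∈[0..1] ⇒ -0.583777 +0.051570 = -0.532207;  D = +0.422919-0.323085i
d^3_{0,-2}: k∈[0..1] ⇒ +0.212504 -0.009386 = +0.203118;  D = -0.021849-0.201940i
d^3_{1,-2}: k∈[0..1] ⇒ -0.051570 +0.001139 = -0.050431;  D = -0.045696-0.021335i
d^3_{2,-2}: k∈[0..1] ⇒ +0.008568 -0.000076 = +0.008493;  D = -0.007060+0.004721i
d^3_{3,-2}: single k=0 term ⇒ -0.000882;  D = +0.000040+0.000881i
Y_3^{m'}(θ=0.5798,φ=5.7784) and Σ D·Y over m':
  (-0.0768-0.4456i)·(+0.0039+0.0685i)  (+0.6371+0.2499i)·(+0.1366+0.2173i)  (+0.4229-0.3231i)·(+0.3873+0.2140i)  (-0.0218-0.2019i)·(+0.1559+0.0000i)  (-0.0457-0.0213i)·(-0.3873+0.2140i)  (-0.0071+0.0047i)·(+0.1366-0.2173i)  (+0.0000+0.0009i)·(-0.0039+0.0685i)
Y_3^-2(R⁻¹ n̂) = +0.314751+0.100123i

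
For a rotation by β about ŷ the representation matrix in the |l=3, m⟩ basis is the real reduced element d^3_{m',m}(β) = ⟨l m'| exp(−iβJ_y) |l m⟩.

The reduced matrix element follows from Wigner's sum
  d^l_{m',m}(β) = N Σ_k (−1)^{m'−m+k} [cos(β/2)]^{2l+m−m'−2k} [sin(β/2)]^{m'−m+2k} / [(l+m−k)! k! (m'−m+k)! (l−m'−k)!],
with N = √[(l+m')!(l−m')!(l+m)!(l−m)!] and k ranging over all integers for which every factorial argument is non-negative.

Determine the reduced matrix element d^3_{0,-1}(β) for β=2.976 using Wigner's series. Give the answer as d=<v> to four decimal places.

d=-0.2758

d^3_{0,-1}(β=2.976) via Wigner's sum:
With c≡cos(β/2)=0.082702 and s≡sin(β/2)=0.996574, N=[6·6·2·24]^{1/2}=41.569219
Admissible k: 0..2 (factorial args all ≥0)
  k=0: (−1)^1·41.5692/(12)·0.0827^5·0.9966^1 = -0.000013
  k=1: (−1)^2·41.5692/(4)·0.0827^3·0.9966^3 = +0.005818
  k=2: (−1)^3·41.5692/(12)·0.0827^1·0.9966^5 = -0.281614
d^3_{0,-1}(2.976) = -0.000013 +0.005818 -0.281614 = -0.275809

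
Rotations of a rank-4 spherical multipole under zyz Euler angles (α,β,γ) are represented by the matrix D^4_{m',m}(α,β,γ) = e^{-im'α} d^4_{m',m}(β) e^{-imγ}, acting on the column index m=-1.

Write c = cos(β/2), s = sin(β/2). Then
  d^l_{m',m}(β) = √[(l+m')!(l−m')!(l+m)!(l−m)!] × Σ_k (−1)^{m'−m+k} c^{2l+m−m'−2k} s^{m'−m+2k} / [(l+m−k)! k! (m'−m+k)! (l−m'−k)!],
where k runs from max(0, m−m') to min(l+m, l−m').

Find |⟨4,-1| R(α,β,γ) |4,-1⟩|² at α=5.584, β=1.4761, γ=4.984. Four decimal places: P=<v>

P=0.0963

D^4_{-1,-1}(5.584,1.4761,4.984) = e^{-i·-1·5.584}·d^4_{-1,-1}(1.4761)·e^{-i·-1·4.984}. Compute d first:
c=cos(1.4761/2)=0.739782, s=sin(1.4761/2)=0.672847; N=√[6·120·6·120]=720.000000
k∈{0,1,2,3} keeps every argument non-negative
  k=0: (−1)^0·720.0000/(720)·0.7398^8·0.6728^0 = +0.089708
  k=1: (−1)^1·720.0000/(48)·0.7398^6·0.6728^2 = -1.113130
  k=2: (−1)^2·720.0000/(24)·0.7398^4·0.6728^4 = +1.841623
  k=3: (−1)^3·720.0000/(72)·0.7398^2·0.6728^6 = -0.507813
d^4_{-1,-1}(1.4761) = +0.089708 -1.113130 +1.841623 -0.507813 = +0.310387
|D^4_{-1,-1}|² = |d^4_{-1,-1}(β)|² = (+0.310387)² = 0.096340 (the z-rotation phases have unit modulus)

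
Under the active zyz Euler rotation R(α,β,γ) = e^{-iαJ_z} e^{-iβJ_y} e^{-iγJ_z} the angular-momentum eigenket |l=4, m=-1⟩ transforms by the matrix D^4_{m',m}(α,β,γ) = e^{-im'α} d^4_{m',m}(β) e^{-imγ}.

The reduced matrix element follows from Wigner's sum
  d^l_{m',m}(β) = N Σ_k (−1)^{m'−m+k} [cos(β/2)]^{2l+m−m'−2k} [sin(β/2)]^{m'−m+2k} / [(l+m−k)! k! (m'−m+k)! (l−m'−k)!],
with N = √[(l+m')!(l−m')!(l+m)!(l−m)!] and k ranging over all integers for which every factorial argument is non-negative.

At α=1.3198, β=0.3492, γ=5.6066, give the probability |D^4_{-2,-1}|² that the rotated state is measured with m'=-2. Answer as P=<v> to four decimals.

D^4_{-2,-1}(1.3198,0.3492,5.6066) = e^{-i·-2·1.3198}·d^4_{-2,-1}(0.3492)·e^{-i·-1·5.6066}. Compute d first:
Half-angle: c=0.984796, s=0.173714. N=√(2·720·6·120)=1018.233765
Admissible k: 1..3 (factorial args all ≥0)
  k=1: (−1)^0·1018.2338/(240)·0.9848^7·0.1737^1 = +0.662058
  k=2: (−1)^1·1018.2338/(48)·0.9848^5·0.1737^3 = -0.103002
  k=3: (−1)^2·1018.2338/(72)·0.9848^3·0.1737^5 = +0.002137
d^4_{-2,-1}(0.3492) = +0.662058 -0.103002 +0.002137 = +0.561193
|D^4_{-2,-1}|² = |d^4_{-2,-1}(β)|² = (+0.561193)² = 0.314937 (the z-rotation phases have unit modulus)

P=0.3149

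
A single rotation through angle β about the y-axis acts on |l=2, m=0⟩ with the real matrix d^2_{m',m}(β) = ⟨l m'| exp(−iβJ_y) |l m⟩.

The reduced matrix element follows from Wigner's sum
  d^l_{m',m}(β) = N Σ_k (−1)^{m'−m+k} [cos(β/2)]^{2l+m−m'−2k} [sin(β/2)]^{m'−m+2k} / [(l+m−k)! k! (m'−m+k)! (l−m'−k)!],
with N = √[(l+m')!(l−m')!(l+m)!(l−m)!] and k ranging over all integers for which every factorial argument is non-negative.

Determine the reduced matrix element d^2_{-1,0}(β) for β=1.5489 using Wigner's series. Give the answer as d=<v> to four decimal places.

d^2_{-1,0}(β=1.5489) via Wigner's sum:
Half-angle: c=0.714806, s=0.699323. N=√(1·6·2·2)=4.898979
The bounds max(0,m−m')=1 and min(l+m,l−m')=2 give 2 terms
  k=1: (−1)^0·4.8990/(2)·0.7148^3·0.6993^1 = +0.625630
  k=2: (−1)^1·4.8990/(2)·0.7148^1·0.6993^3 = -0.598821
d^2_{-1,0}(1.5489) = +0.625630 -0.598821 = +0.026809

d=0.0268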